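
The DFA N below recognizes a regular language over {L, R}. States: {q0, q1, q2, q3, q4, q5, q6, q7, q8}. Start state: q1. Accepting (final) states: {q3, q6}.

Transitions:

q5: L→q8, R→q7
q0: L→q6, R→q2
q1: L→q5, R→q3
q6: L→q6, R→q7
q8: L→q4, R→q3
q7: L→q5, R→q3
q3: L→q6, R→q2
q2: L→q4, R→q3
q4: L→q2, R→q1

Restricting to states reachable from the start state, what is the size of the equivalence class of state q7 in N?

4

States {q0} cannot be reached from the start state, so discard them.
P0 = {q3,q6} | {q1,q2,q4,q5,q7,q8}.
On input R, block {q1,q2,q4,q5,q7,q8} splits into {q1,q2,q7,q8} and {q4,q5}.
No further refinement is possible. Final partition (3 blocks): {q3,q6} | {q1,q2,q7,q8} | {q4,q5}.
The equivalence class containing q7 is {q1,q2,q7,q8}, of size 4.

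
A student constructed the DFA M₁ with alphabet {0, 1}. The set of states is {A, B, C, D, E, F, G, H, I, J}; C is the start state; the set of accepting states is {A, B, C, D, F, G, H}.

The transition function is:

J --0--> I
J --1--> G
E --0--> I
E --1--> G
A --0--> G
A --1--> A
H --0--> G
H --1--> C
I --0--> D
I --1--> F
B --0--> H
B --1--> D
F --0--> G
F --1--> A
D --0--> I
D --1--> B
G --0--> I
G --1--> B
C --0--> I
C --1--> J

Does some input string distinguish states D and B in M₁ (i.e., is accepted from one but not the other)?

States {E} cannot be reached from the start state, so discard them.
Initial partition by acceptance: {A,B,C,D,F,G,H} | {I,J}.
Split {A,B,C,D,F,G,H} by δ(·,0) → {A,B,F,H} and {C,D,G}.
Split {A,B,F,H} by δ(·,0) → {A,F,H} and {B}.
Split {A,F,H} by δ(·,1) → {A,F} and {H}.
On input 0, block {I,J} splits into {I} and {J}.
Split {C,D,G} by δ(·,1) → {D,G} and {C}.
No further refinement is possible. Final partition (7 blocks): {A,F} | {I} | {D,G} | {B} | {H} | {J} | {C}.
D and B end up in different blocks, so they are distinguishable. For instance, the string '0' is accepted from only B.

Yes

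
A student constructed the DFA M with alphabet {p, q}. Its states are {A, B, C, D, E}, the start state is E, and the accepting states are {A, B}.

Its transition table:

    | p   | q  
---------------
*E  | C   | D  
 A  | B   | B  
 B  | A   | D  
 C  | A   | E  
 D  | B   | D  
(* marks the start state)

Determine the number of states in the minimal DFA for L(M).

5

Every state is reachable, so we keep all 5.
Start with accepting vs non-accepting: {A,B} | {C,D,E}.
Split {A,B} by δ(·,q) → {A} and {B}.
On input p, block {C,D,E} splits into {C} and {D} and {E}.
No further refinement is possible. Final partition (5 blocks): {A} | {C} | {B} | {D} | {E}.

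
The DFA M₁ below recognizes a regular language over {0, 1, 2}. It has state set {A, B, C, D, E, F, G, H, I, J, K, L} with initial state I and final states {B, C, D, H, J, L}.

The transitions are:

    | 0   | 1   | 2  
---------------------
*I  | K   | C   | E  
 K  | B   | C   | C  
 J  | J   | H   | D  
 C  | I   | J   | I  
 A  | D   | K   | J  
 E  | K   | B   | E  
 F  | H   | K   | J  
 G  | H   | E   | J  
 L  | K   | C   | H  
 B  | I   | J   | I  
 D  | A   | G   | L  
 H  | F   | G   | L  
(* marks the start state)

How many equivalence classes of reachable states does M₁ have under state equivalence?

All states are reachable from the start state.
P0 = {B,C,D,H,J,L} | {A,E,F,G,I,K}.
On input 0, block {B,C,D,H,J,L} splits into {B,C,D,H,L} and {J}.
On input 1, block {B,C,D,H,L} splits into {B,C} and {D,H} and {L}.
On input 0, block {A,E,F,G,I,K} splits into {A,F,G} and {E,I} and {K}.
Refine {A,F,G} on symbol 1: members go to different blocks, giving {A,F} and {G}.
The partition is now stable with 8 blocks: {B,C} | {A,F} | {J} | {D,H} | {L} | {E,I} | {K} | {G}.

8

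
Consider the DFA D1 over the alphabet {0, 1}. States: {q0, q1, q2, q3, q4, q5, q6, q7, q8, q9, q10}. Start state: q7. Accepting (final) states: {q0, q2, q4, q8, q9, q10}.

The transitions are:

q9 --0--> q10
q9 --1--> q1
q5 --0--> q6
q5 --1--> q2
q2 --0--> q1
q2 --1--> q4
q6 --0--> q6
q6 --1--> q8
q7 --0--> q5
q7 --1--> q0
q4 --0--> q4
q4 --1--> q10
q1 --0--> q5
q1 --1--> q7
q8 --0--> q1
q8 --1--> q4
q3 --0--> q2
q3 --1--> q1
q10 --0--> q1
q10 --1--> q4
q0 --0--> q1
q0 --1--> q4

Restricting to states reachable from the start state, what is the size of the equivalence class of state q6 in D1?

Reachable states from the start: {q0,q1,q2,q4,q5,q6,q7,q8,q10}. Unreachable: {q3,q9} — drop them.
P0 = {q0,q2,q4,q8,q10} | {q1,q5,q6,q7}.
Split {q0,q2,q4,q8,q10} by δ(·,0) → {q0,q2,q8,q10} and {q4}.
Refine {q1,q5,q6,q7} on symbol 1: members go to different blocks, giving {q5,q6,q7} and {q1}.
The partition is now stable with 4 blocks: {q0,q2,q8,q10} | {q5,q6,q7} | {q4} | {q1}.
The equivalence class containing q6 is {q5,q6,q7}, of size 3.

3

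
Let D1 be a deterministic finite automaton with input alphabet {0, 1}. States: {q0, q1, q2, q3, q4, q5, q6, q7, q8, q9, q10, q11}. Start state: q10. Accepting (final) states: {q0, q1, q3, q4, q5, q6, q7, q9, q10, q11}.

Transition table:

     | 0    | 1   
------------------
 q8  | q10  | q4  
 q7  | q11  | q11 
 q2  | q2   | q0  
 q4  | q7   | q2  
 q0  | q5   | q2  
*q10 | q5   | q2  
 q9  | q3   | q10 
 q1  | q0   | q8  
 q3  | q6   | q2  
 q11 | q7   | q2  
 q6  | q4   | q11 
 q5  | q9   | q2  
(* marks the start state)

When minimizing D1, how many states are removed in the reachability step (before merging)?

No path from q10 leads to q1, q8; the other 10 states are all reachable.

2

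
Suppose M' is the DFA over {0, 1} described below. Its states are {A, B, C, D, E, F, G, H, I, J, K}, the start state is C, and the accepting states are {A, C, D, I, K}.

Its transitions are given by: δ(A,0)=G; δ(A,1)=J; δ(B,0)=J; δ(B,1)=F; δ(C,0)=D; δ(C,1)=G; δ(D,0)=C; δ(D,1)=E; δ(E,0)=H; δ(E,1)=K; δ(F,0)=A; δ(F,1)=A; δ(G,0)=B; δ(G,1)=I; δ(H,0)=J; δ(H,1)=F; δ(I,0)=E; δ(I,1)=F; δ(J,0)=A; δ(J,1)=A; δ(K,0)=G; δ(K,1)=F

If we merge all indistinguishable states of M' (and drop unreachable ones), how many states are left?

5

Start with accepting vs non-accepting: {A,C,D,I,K} | {B,E,F,G,H,J}.
Refine {A,C,D,I,K} on symbol 0: members go to different blocks, giving {A,I,K} and {C,D}.
Refine {B,E,F,G,H,J} on symbol 0: members go to different blocks, giving {B,E,G,H} and {F,J}.
Split {B,E,G,H} by δ(·,0) → {B,H} and {E,G}.
Stable partition: {A,I,K} | {B,H} | {C,D} | {F,J} | {E,G} — 5 equivalence classes.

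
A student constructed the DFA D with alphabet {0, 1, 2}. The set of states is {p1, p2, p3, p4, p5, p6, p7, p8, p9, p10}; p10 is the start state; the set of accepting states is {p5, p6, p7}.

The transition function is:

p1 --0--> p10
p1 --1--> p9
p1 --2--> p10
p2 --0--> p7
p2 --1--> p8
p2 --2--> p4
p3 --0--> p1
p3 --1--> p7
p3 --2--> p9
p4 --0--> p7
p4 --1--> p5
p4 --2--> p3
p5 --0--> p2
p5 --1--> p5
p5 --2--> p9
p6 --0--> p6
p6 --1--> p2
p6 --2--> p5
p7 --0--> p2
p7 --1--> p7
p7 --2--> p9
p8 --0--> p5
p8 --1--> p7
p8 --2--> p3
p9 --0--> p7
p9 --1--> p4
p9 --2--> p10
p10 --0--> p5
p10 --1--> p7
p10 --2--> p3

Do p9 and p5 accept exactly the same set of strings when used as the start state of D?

No

First remove the unreachable states {p6}; 9 states remain.
P0 = {p5,p7} | {p1,p2,p3,p4,p8,p9,p10}.
Split {p1,p2,p3,p4,p8,p9,p10} by δ(·,0) → {p2,p4,p8,p9,p10} and {p1,p3}.
Refine {p2,p4,p8,p9,p10} on symbol 1: members go to different blocks, giving {p4,p8,p10} and {p2,p9}.
Refine {p1,p3} on symbol 0: members go to different blocks, giving {p1} and {p3}.
Stable partition: {p5,p7} | {p4,p8,p10} | {p1} | {p2,p9} | {p3} — 5 equivalence classes.
p9 and p5 end up in different blocks, so they are distinguishable. For instance, the string 'ε' is accepted from only p5.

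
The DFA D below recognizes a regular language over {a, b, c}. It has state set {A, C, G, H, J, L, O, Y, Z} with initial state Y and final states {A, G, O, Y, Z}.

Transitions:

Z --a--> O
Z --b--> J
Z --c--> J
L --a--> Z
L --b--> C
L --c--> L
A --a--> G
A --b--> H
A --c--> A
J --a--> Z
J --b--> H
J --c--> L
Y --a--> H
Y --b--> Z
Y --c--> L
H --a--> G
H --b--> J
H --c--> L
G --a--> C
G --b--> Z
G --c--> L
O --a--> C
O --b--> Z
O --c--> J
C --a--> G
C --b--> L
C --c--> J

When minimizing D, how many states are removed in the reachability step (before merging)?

1

Starting at Y and following transitions, the reachable set is {C, G, H, J, L, O, Y, Z}. That leaves A unreachable — 1 in total.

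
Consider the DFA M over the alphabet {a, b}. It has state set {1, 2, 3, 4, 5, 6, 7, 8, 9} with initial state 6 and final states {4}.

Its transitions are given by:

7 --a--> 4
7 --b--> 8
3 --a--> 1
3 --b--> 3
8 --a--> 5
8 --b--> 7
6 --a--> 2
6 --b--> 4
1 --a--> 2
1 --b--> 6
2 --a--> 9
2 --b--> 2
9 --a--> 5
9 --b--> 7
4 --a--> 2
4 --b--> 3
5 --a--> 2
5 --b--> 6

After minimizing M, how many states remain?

Every state is reachable, so we keep all 9.
P0 = {4} | {1,2,3,5,6,7,8,9}.
On input a, block {1,2,3,5,6,7,8,9} splits into {1,2,3,5,6,8,9} and {7}.
On input b, block {1,2,3,5,6,8,9} splits into {1,2,3,5} and {8,9} and {6}.
On input a, block {1,2,3,5} splits into {1,3,5} and {2}.
Split {1,3,5} by δ(·,a) → {1,5} and {3}.
No further refinement is possible. Final partition (7 blocks): {4} | {1,5} | {7} | {8,9} | {6} | {2} | {3}.

7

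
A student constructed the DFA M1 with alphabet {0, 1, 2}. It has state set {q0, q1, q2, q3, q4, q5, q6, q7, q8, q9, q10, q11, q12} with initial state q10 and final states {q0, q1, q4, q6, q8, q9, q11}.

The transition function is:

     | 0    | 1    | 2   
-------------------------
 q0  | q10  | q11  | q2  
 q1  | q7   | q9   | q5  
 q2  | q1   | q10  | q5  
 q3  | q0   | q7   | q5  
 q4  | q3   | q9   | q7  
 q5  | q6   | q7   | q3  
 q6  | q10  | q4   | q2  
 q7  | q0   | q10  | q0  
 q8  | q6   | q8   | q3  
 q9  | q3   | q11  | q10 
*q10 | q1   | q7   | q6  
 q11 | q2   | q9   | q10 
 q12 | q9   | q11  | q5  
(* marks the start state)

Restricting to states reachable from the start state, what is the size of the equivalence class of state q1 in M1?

3

First remove the unreachable states {q8,q12}; 11 states remain.
Initial partition by acceptance: {q0,q1,q4,q6,q9,q11} | {q2,q3,q5,q7,q10}.
Split {q2,q3,q5,q7,q10} by δ(·,2) → {q2,q3,q5} and {q7,q10}.
Refine {q0,q1,q4,q6,q9,q11} on symbol 0: members go to different blocks, giving {q0,q1,q6} and {q4,q9,q11}.
Stable partition: {q0,q1,q6} | {q2,q3,q5} | {q7,q10} | {q4,q9,q11} — 4 equivalence classes.
State q1 belongs to the block {q0,q1,q6}, which has 3 states.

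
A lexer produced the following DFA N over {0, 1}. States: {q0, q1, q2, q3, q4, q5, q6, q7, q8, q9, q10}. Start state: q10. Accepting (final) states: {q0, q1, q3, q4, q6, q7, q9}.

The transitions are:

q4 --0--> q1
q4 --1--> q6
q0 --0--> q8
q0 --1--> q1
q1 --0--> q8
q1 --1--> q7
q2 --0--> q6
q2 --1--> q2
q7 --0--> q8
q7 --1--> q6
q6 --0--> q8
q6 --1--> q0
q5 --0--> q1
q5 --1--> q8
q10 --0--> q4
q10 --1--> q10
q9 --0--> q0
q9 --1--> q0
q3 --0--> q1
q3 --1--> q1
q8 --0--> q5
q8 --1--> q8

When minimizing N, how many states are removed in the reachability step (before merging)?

BFS from q10 reaches {q0, q1, q4, q5, q6, q7, q8, q10}; the 3 state(s) q2, q3, q9 are never visited.

3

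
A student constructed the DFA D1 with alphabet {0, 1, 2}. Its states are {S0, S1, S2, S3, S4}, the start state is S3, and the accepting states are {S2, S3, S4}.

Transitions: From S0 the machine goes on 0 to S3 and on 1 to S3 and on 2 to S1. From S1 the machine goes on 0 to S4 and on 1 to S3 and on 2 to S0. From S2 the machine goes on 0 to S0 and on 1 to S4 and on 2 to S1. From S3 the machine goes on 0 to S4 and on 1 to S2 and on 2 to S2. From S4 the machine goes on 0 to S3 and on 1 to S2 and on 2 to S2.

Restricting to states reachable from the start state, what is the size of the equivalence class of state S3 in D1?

2

Every state is reachable, so we keep all 5.
Initial partition by acceptance: {S2,S3,S4} | {S0,S1}.
Refine {S2,S3,S4} on symbol 0: members go to different blocks, giving {S3,S4} and {S2}.
No further refinement is possible. Final partition (3 blocks): {S3,S4} | {S0,S1} | {S2}.
The equivalence class containing S3 is {S3,S4}, of size 2.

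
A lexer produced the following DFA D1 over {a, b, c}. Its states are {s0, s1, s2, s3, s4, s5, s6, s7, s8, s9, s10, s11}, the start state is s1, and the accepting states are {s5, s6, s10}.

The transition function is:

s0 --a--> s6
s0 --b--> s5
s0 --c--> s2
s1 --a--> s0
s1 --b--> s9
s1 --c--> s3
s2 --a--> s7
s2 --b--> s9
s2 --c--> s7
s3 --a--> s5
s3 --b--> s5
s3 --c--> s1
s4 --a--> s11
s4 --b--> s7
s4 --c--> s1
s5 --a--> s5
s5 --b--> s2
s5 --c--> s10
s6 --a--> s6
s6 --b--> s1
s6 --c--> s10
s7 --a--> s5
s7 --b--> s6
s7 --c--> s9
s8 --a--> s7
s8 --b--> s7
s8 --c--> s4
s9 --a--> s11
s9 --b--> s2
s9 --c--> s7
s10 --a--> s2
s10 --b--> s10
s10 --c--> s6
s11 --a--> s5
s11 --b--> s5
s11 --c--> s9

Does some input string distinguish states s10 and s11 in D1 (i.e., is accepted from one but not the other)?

Reachable states from the start: {s0,s1,s2,s3,s5,s6,s7,s9,s10,s11}. Unreachable: {s4,s8} — drop them.
P0 = {s5,s6,s10} | {s0,s1,s2,s3,s7,s9,s11}.
Refine {s5,s6,s10} on symbol a: members go to different blocks, giving {s5,s6} and {s10}.
On input a, block {s0,s1,s2,s3,s7,s9,s11} splits into {s0,s3,s7,s11} and {s1,s2,s9}.
No further refinement is possible. Final partition (4 blocks): {s5,s6} | {s0,s3,s7,s11} | {s10} | {s1,s2,s9}.
s10 and s11 end up in different blocks, so they are distinguishable. For instance, the string 'ε' is accepted from only s10.

Yes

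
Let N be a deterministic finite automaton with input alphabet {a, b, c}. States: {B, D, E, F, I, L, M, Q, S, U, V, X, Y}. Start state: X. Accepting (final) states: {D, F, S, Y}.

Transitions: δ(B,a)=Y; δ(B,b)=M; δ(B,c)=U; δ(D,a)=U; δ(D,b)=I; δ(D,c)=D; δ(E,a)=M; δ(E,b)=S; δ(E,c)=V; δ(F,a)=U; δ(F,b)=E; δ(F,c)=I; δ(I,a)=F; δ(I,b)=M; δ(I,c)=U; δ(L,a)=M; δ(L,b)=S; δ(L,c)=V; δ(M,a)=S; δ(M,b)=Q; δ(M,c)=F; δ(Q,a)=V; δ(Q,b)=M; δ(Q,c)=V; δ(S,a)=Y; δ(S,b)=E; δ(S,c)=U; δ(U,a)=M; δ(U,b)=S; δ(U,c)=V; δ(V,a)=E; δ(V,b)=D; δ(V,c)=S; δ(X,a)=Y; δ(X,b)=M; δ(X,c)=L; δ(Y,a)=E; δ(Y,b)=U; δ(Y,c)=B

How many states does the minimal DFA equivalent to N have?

8

Start with accepting vs non-accepting: {D,F,S,Y} | {B,E,I,L,M,Q,U,V,X}.
Split {D,F,S,Y} by δ(·,a) → {D,F,Y} and {S}.
Refine {D,F,Y} on symbol c: members go to different blocks, giving {F,Y} and {D}.
Refine {B,E,I,L,M,Q,U,V,X} on symbol a: members go to different blocks, giving {E,L,Q,U,V} and {B,I,X} and {M}.
Refine {E,L,Q,U,V} on symbol a: members go to different blocks, giving {E,L,U} and {Q,V}.
On input a, block {Q,V} splits into {V} and {Q}.
The partition is now stable with 8 blocks: {F,Y} | {E,L,U} | {S} | {D} | {B,I,X} | {M} | {V} | {Q}.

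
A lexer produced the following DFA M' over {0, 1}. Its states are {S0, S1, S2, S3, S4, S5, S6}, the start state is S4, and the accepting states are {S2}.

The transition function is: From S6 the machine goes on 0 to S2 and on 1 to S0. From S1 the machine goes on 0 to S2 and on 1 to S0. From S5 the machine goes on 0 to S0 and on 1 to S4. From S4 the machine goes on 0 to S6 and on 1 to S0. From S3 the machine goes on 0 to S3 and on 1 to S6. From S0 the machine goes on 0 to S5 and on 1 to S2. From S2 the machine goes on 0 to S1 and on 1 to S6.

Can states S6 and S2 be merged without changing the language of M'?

No

States {S3} cannot be reached from the start state, so discard them.
Initial partition by acceptance: {S2} | {S0,S1,S4,S5,S6}.
Split {S0,S1,S4,S5,S6} by δ(·,0) → {S0,S4,S5} and {S1,S6}.
On input 0, block {S0,S4,S5} splits into {S0,S5} and {S4}.
On input 1, block {S0,S5} splits into {S0} and {S5}.
The partition is now stable with 5 blocks: {S2} | {S0} | {S1,S6} | {S4} | {S5}.
S6 and S2 end up in different blocks, so they are distinguishable. For instance, the string 'ε' is accepted from only S2.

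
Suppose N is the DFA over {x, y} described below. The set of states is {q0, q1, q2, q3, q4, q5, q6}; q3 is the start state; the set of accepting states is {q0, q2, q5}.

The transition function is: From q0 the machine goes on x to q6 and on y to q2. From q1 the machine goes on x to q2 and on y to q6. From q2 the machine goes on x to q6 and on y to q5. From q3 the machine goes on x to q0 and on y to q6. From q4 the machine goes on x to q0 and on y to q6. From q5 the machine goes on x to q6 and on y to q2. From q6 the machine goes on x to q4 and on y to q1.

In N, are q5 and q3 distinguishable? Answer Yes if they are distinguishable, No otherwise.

Yes

Initial partition by acceptance: {q0,q2,q5} | {q1,q3,q4,q6}.
On input x, block {q1,q3,q4,q6} splits into {q1,q3,q4} and {q6}.
The partition is now stable with 3 blocks: {q0,q2,q5} | {q1,q3,q4} | {q6}.
q5 and q3 end up in different blocks, so they are distinguishable. For instance, the string 'ε' is accepted from only q5.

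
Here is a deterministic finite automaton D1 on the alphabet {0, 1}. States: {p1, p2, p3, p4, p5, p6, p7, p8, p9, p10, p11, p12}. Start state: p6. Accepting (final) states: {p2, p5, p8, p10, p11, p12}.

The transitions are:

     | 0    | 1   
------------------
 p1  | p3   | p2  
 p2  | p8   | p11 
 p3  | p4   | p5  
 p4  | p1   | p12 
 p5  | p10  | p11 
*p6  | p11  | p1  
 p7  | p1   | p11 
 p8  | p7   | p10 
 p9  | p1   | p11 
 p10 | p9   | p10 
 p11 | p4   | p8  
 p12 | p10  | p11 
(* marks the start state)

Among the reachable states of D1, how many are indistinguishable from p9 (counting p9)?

2

Initial partition by acceptance: {p2,p5,p8,p10,p11,p12} | {p1,p3,p4,p6,p7,p9}.
On input 0, block {p2,p5,p8,p10,p11,p12} splits into {p2,p5,p12} and {p8,p10,p11}.
On input 0, block {p1,p3,p4,p6,p7,p9} splits into {p1,p3,p4,p7,p9} and {p6}.
On input 1, block {p1,p3,p4,p7,p9} splits into {p1,p3,p4} and {p7,p9}.
On input 0, block {p8,p10,p11} splits into {p8,p10} and {p11}.
The partition is now stable with 6 blocks: {p2,p5,p12} | {p1,p3,p4} | {p8,p10} | {p6} | {p7,p9} | {p11}.
State p9 belongs to the block {p7,p9}, which has 2 states.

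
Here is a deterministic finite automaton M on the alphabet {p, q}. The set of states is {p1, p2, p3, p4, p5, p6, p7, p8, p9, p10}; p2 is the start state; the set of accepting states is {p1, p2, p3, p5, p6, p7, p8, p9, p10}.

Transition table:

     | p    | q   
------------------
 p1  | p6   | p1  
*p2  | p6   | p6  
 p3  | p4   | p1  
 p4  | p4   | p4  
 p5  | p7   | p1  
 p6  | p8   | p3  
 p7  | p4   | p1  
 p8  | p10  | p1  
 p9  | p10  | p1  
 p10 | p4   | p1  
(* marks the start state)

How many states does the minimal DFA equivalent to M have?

First remove the unreachable states {p5,p7,p9}; 7 states remain.
Initial partition by acceptance: {p1,p2,p3,p6,p8,p10} | {p4}.
On input p, block {p1,p2,p3,p6,p8,p10} splits into {p1,p2,p6,p8} and {p3,p10}.
On input p, block {p1,p2,p6,p8} splits into {p1,p2,p6} and {p8}.
On input p, block {p1,p2,p6} splits into {p1,p2} and {p6}.
Split {p1,p2} by δ(·,q) → {p1} and {p2}.
The partition is now stable with 6 blocks: {p1} | {p4} | {p3,p10} | {p8} | {p6} | {p2}.

6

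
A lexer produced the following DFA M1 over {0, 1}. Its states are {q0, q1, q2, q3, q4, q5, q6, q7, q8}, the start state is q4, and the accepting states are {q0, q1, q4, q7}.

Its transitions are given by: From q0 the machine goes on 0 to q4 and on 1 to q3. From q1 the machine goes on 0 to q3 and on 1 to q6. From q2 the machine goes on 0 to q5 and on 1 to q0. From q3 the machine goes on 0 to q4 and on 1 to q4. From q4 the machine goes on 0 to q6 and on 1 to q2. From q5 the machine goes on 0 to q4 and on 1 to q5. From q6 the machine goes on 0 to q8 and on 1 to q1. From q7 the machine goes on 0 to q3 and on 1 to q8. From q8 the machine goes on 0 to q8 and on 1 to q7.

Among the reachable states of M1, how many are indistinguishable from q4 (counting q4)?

Every state is reachable, so we keep all 9.
Start with accepting vs non-accepting: {q0,q1,q4,q7} | {q2,q3,q5,q6,q8}.
On input 0, block {q0,q1,q4,q7} splits into {q1,q4,q7} and {q0}.
On input 0, block {q2,q3,q5,q6,q8} splits into {q2,q6,q8} and {q3,q5}.
On input 0, block {q1,q4,q7} splits into {q1,q7} and {q4}.
Refine {q2,q6,q8} on symbol 0: members go to different blocks, giving {q6,q8} and {q2}.
Split {q3,q5} by δ(·,1) → {q3} and {q5}.
Stable partition: {q1,q7} | {q6,q8} | {q0} | {q3} | {q4} | {q2} | {q5} — 7 equivalence classes.
State q4 belongs to the block {q4}, which has 1 states.

1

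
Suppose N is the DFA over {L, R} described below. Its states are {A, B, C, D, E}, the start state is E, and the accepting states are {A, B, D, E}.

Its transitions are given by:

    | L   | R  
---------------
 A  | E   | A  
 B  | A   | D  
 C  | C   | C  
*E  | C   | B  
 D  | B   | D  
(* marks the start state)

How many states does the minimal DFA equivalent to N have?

5

Every state is reachable, so we keep all 5.
P0 = {A,B,D,E} | {C}.
Split {A,B,D,E} by δ(·,L) → {A,B,D} and {E}.
Split {A,B,D} by δ(·,L) → {B,D} and {A}.
Split {B,D} by δ(·,L) → {B} and {D}.
Stable partition: {B} | {C} | {E} | {A} | {D} — 5 equivalence classes.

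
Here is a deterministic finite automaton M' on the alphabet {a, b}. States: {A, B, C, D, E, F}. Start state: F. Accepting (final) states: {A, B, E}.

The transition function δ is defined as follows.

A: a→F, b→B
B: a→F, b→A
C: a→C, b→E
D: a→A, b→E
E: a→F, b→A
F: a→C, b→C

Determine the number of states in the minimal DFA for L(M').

3

States {D} cannot be reached from the start state, so discard them.
Initial partition by acceptance: {A,B,E} | {C,F}.
On input b, block {C,F} splits into {C} and {F}.
Stable partition: {A,B,E} | {C} | {F} — 3 equivalence classes.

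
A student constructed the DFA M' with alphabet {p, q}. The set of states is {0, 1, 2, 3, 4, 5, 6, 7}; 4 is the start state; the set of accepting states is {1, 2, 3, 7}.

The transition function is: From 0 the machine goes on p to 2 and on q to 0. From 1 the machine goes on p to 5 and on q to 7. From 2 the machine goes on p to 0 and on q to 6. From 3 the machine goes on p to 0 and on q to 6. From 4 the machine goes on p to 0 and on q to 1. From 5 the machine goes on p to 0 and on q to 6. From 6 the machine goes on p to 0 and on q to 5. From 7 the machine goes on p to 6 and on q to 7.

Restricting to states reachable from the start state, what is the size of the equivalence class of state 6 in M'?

2

First remove the unreachable states {3}; 7 states remain.
Start with accepting vs non-accepting: {1,2,7} | {0,4,5,6}.
Refine {1,2,7} on symbol q: members go to different blocks, giving {1,7} and {2}.
Refine {0,4,5,6} on symbol p: members go to different blocks, giving {4,5,6} and {0}.
On input q, block {4,5,6} splits into {5,6} and {4}.
Stable partition: {1,7} | {5,6} | {2} | {0} | {4} — 5 equivalence classes.
State 6 belongs to the block {5,6}, which has 2 states.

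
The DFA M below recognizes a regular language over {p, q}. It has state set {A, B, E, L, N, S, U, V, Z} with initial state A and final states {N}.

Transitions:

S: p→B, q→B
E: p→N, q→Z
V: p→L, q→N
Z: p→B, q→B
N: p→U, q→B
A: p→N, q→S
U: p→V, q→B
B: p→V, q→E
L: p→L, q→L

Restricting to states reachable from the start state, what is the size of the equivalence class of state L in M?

1

Every state is reachable, so we keep all 9.
Start with accepting vs non-accepting: {N} | {A,B,E,L,S,U,V,Z}.
Split {A,B,E,L,S,U,V,Z} by δ(·,p) → {B,L,S,U,V,Z} and {A,E}.
On input q, block {B,L,S,U,V,Z} splits into {L,S,U,Z} and {B} and {V}.
Split {L,S,U,Z} by δ(·,p) → {S,Z} and {U} and {L}.
The partition is now stable with 7 blocks: {N} | {S,Z} | {A,E} | {B} | {V} | {U} | {L}.
The equivalence class containing L is {L}, of size 1.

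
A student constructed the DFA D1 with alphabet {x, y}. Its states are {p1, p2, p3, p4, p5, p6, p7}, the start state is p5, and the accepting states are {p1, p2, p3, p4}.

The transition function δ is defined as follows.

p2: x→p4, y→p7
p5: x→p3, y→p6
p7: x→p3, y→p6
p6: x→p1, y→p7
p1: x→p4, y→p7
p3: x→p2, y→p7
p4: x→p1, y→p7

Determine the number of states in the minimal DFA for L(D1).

Every state is reachable, so we keep all 7.
Initial partition by acceptance: {p1,p2,p3,p4} | {p5,p6,p7}.
No further refinement is possible. Final partition (2 blocks): {p1,p2,p3,p4} | {p5,p6,p7}.

2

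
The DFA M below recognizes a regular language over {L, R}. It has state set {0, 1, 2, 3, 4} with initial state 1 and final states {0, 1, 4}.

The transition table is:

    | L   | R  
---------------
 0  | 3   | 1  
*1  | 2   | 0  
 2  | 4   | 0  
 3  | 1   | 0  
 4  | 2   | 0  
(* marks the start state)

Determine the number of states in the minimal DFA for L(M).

Every state is reachable, so we keep all 5.
Start with accepting vs non-accepting: {0,1,4} | {2,3}.
No further refinement is possible. Final partition (2 blocks): {0,1,4} | {2,3}.

2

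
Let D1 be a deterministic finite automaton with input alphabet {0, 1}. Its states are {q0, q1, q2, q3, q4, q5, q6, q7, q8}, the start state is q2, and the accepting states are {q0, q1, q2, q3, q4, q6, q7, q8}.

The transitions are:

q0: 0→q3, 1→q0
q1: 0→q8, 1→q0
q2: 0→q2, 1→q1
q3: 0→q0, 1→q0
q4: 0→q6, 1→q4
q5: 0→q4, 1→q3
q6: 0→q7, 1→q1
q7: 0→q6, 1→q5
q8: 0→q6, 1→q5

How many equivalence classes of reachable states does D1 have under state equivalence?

7

Initial partition by acceptance: {q0,q1,q2,q3,q4,q6,q7,q8} | {q5}.
On input 1, block {q0,q1,q2,q3,q4,q6,q7,q8} splits into {q0,q1,q2,q3,q4,q6} and {q7,q8}.
On input 0, block {q0,q1,q2,q3,q4,q6} splits into {q0,q2,q3,q4} and {q1,q6}.
Refine {q0,q2,q3,q4} on symbol 0: members go to different blocks, giving {q0,q2,q3} and {q4}.
Split {q0,q2,q3} by δ(·,1) → {q0,q3} and {q2}.
On input 1, block {q1,q6} splits into {q1} and {q6}.
Stable partition: {q0,q3} | {q5} | {q7,q8} | {q1} | {q4} | {q2} | {q6} — 7 equivalence classes.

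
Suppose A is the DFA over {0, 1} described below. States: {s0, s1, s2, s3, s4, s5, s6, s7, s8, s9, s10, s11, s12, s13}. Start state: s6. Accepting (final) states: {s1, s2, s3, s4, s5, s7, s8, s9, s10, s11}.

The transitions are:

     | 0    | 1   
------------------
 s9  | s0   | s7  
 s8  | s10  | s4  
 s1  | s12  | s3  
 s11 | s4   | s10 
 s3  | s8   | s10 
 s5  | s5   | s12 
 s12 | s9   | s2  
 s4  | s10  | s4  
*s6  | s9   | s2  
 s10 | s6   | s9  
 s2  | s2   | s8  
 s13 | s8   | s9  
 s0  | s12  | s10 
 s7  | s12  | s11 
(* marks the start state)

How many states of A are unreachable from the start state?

4

Starting at s6 and following transitions, the reachable set is {s0, s2, s4, s6, s7, s8, s9, s10, s11, s12}. That leaves s1, s3, s5, s13 unreachable — 4 in total.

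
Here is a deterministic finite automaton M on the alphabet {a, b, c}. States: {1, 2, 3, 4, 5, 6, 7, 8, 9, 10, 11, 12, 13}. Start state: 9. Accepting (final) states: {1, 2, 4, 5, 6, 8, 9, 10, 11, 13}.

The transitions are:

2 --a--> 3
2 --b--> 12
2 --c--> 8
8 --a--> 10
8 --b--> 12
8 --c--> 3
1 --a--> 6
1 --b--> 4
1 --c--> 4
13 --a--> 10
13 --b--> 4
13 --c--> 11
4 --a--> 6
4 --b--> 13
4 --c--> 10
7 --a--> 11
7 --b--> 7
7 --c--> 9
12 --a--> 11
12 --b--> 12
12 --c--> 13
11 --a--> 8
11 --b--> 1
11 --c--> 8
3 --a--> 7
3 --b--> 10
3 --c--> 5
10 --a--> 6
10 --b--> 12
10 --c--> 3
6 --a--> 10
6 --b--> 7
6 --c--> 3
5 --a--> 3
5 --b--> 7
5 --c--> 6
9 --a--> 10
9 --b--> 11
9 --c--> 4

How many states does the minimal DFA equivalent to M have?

6

States {2} cannot be reached from the start state, so discard them.
Initial partition by acceptance: {1,4,5,6,8,9,10,11,13} | {3,7,12}.
Split {1,4,5,6,8,9,10,11,13} by δ(·,a) → {1,4,6,8,9,10,11,13} and {5}.
On input b, block {1,4,6,8,9,10,11,13} splits into {1,4,9,11,13} and {6,8,10}.
On input c, block {1,4,9,11,13} splits into {1,9,13} and {4,11}.
On input a, block {3,7,12} splits into {7,12} and {3}.
The partition is now stable with 6 blocks: {1,9,13} | {7,12} | {5} | {6,8,10} | {4,11} | {3}.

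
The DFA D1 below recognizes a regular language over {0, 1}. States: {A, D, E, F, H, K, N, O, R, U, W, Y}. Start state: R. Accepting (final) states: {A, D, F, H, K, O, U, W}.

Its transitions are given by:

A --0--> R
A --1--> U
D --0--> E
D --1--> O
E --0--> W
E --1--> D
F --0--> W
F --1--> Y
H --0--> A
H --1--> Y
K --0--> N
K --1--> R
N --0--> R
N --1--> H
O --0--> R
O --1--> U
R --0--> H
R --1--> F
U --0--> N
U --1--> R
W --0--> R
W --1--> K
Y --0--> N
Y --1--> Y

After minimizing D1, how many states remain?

Reachable states from the start: {A,F,H,K,N,R,U,W,Y}. Unreachable: {D,E,O} — drop them.
Initial partition by acceptance: {A,F,H,K,U,W} | {N,R,Y}.
Refine {A,F,H,K,U,W} on symbol 0: members go to different blocks, giving {A,K,U,W} and {F,H}.
Refine {A,K,U,W} on symbol 1: members go to different blocks, giving {K,U} and {A,W}.
Refine {N,R,Y} on symbol 0: members go to different blocks, giving {N,Y} and {R}.
On input 0, block {N,Y} splits into {Y} and {N}.
Stable partition: {K,U} | {Y} | {F,H} | {A,W} | {R} | {N} — 6 equivalence classes.

6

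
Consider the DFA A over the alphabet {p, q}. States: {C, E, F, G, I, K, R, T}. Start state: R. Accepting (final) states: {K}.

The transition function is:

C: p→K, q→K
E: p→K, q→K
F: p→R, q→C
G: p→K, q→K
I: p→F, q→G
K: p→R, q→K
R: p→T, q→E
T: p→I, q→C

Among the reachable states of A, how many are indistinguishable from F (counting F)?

4

Initial partition by acceptance: {K} | {C,E,F,G,I,R,T}.
Split {C,E,F,G,I,R,T} by δ(·,p) → {F,I,R,T} and {C,E,G}.
No further refinement is possible. Final partition (3 blocks): {K} | {F,I,R,T} | {C,E,G}.
The equivalence class containing F is {F,I,R,T}, of size 4.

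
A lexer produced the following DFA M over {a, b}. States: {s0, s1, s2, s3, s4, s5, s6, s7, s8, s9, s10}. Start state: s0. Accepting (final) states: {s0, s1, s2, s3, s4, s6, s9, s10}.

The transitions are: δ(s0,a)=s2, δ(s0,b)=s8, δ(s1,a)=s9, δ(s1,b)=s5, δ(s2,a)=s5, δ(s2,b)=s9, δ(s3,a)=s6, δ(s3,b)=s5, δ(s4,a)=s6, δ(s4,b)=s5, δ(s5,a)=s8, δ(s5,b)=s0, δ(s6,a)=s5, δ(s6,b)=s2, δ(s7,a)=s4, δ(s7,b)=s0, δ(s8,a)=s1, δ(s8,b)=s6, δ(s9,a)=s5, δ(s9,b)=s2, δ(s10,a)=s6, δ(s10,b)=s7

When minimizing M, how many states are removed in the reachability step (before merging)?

4

Starting at s0 and following transitions, the reachable set is {s0, s1, s2, s5, s6, s8, s9}. That leaves s3, s4, s7, s10 unreachable — 4 in total.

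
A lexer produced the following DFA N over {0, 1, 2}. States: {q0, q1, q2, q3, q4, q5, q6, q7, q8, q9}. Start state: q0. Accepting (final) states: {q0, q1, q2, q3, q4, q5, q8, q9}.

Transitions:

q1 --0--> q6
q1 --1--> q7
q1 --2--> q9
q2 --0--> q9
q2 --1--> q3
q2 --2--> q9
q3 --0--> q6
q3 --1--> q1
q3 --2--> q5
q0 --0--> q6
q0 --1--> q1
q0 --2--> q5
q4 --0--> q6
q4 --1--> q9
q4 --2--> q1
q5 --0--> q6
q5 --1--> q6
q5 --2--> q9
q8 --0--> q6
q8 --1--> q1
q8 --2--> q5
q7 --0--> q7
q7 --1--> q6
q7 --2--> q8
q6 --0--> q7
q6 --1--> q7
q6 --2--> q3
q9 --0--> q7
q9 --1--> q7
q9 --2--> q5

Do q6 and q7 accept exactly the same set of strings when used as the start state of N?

States {q2,q4} cannot be reached from the start state, so discard them.
Initial partition by acceptance: {q0,q1,q3,q5,q8,q9} | {q6,q7}.
Split {q0,q1,q3,q5,q8,q9} by δ(·,1) → {q0,q3,q8} and {q1,q5,q9}.
The partition is now stable with 3 blocks: {q0,q3,q8} | {q6,q7} | {q1,q5,q9}.
q6 and q7 lie in the same block of the stable partition, so they are equivalent — no string distinguishes them.

Yes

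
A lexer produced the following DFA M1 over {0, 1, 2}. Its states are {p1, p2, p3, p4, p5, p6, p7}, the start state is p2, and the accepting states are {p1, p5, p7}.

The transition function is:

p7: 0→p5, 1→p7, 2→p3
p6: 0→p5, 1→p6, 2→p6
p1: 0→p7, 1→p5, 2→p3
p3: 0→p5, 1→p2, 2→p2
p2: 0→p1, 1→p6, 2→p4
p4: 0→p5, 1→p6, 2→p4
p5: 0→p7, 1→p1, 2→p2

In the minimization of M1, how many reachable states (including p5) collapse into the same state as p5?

Every state is reachable, so we keep all 7.
Start with accepting vs non-accepting: {p1,p5,p7} | {p2,p3,p4,p6}.
The partition is now stable with 2 blocks: {p1,p5,p7} | {p2,p3,p4,p6}.
State p5 belongs to the block {p1,p5,p7}, which has 3 states.

3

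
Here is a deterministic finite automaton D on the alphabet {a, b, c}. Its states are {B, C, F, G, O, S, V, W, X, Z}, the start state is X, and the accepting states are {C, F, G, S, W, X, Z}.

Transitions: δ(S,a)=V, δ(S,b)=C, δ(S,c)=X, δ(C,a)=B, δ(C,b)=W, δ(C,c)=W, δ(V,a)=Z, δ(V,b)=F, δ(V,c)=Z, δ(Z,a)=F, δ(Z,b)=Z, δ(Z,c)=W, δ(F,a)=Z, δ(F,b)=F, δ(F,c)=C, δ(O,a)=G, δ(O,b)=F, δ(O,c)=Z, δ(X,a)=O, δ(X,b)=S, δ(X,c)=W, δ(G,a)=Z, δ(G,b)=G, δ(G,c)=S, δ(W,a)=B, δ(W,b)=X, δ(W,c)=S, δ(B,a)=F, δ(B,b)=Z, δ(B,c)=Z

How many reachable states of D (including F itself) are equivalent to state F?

P0 = {C,F,G,S,W,X,Z} | {B,O,V}.
Refine {C,F,G,S,W,X,Z} on symbol a: members go to different blocks, giving {C,S,W,X} and {F,G,Z}.
No further refinement is possible. Final partition (3 blocks): {C,S,W,X} | {B,O,V} | {F,G,Z}.
The equivalence class containing F is {F,G,Z}, of size 3.

3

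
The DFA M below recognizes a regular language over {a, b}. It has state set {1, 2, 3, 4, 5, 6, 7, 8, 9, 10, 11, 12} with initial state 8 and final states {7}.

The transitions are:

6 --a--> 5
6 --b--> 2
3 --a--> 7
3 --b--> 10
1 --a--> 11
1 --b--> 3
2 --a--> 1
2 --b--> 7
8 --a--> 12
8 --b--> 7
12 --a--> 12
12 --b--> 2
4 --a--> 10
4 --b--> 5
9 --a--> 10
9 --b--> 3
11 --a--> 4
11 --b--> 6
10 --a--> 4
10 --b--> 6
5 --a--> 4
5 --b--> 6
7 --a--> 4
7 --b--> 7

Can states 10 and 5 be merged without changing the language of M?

Reachable states from the start: {1,2,3,4,5,6,7,8,10,11,12}. Unreachable: {9} — drop them.
P0 = {7} | {1,2,3,4,5,6,8,10,11,12}.
On input a, block {1,2,3,4,5,6,8,10,11,12} splits into {1,2,4,5,6,8,10,11,12} and {3}.
Split {1,2,4,5,6,8,10,11,12} by δ(·,b) → {4,5,6,10,11,12} and {2,8} and {1}.
Refine {4,5,6,10,11,12} on symbol b: members go to different blocks, giving {4,5,10,11} and {6,12}.
Split {4,5,10,11} by δ(·,b) → {5,10,11} and {4}.
Refine {2,8} on symbol a: members go to different blocks, giving {2} and {8}.
On input a, block {6,12} splits into {6} and {12}.
Stable partition: {7} | {5,10,11} | {3} | {2} | {1} | {6} | {4} | {8} | {12} — 9 equivalence classes.
10 and 5 lie in the same block of the stable partition, so they are equivalent — no string distinguishes them.

Yes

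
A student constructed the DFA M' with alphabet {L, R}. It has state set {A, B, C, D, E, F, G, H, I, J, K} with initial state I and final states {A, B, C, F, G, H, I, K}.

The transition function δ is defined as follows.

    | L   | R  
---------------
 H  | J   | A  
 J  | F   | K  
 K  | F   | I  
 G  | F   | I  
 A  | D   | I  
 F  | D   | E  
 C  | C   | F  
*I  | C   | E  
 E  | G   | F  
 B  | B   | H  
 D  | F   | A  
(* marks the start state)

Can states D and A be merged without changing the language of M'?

First remove the unreachable states {B,H,J,K}; 7 states remain.
Initial partition by acceptance: {A,C,F,G,I} | {D,E}.
Split {A,C,F,G,I} by δ(·,L) → {C,G,I} and {A,F}.
On input L, block {C,G,I} splits into {C,I} and {G}.
On input R, block {C,I} splits into {C} and {I}.
On input L, block {D,E} splits into {D} and {E}.
Split {A,F} by δ(·,R) → {A} and {F}.
Stable partition: {C} | {D} | {A} | {G} | {I} | {E} | {F} — 7 equivalence classes.
D and A end up in different blocks, so they are distinguishable. For instance, the string 'ε' is accepted from only A.

No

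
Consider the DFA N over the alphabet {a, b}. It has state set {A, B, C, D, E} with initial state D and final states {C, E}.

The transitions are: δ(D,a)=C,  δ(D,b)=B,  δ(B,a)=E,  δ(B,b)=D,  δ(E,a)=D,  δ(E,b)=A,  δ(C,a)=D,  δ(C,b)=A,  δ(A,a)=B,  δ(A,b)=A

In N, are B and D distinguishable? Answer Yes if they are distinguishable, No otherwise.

No

All states are reachable from the start state.
Start with accepting vs non-accepting: {C,E} | {A,B,D}.
Split {A,B,D} by δ(·,a) → {B,D} and {A}.
The partition is now stable with 3 blocks: {C,E} | {B,D} | {A}.
B and D lie in the same block of the stable partition, so they are equivalent — no string distinguishes them.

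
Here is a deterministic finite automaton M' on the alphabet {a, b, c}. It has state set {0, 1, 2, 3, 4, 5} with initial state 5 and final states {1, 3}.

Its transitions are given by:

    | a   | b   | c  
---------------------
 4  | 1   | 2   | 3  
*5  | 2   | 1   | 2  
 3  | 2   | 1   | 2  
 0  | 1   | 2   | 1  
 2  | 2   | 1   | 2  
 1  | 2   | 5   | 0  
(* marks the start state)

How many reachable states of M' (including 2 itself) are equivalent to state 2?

Reachable states from the start: {0,1,2,5}. Unreachable: {3,4} — drop them.
P0 = {1} | {0,2,5}.
On input a, block {0,2,5} splits into {2,5} and {0}.
Stable partition: {1} | {2,5} | {0} — 3 equivalence classes.
The equivalence class containing 2 is {2,5}, of size 2.

2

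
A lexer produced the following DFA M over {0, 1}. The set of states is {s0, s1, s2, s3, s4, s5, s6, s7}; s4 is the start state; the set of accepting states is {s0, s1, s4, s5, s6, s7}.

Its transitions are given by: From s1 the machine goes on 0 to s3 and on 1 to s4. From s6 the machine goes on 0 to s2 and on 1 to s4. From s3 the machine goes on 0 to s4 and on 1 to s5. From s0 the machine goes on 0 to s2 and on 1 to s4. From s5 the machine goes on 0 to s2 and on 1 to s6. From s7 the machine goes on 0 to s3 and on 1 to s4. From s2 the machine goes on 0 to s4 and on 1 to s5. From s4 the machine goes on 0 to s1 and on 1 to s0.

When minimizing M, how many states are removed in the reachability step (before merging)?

Starting at s4 and following transitions, the reachable set is {s0, s1, s2, s3, s4, s5, s6}. That leaves s7 unreachable — 1 in total.

1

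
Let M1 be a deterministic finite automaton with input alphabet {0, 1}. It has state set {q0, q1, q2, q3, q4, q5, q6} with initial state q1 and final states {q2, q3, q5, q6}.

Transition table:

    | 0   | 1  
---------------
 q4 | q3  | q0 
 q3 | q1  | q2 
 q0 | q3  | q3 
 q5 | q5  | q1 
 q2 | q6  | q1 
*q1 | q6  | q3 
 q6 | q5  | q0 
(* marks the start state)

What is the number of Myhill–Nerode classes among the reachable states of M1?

6

Reachable states from the start: {q0,q1,q2,q3,q5,q6}. Unreachable: {q4} — drop them.
Start with accepting vs non-accepting: {q2,q3,q5,q6} | {q0,q1}.
On input 0, block {q2,q3,q5,q6} splits into {q2,q5,q6} and {q3}.
Refine {q0,q1} on symbol 0: members go to different blocks, giving {q0} and {q1}.
Refine {q2,q5,q6} on symbol 1: members go to different blocks, giving {q2,q5} and {q6}.
Refine {q2,q5} on symbol 0: members go to different blocks, giving {q2} and {q5}.
The partition is now stable with 6 blocks: {q2} | {q0} | {q3} | {q1} | {q6} | {q5}.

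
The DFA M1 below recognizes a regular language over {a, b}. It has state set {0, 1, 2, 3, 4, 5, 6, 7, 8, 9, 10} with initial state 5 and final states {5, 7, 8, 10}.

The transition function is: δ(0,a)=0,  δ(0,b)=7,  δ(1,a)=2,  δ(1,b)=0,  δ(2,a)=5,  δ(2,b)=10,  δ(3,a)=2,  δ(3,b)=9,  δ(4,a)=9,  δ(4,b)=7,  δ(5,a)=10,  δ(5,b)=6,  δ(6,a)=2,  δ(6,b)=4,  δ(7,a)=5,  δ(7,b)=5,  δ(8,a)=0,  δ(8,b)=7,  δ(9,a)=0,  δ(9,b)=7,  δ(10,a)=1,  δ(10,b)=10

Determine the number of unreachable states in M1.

Starting at 5 and following transitions, the reachable set is {0, 1, 2, 4, 5, 6, 7, 9, 10}. That leaves 3, 8 unreachable — 2 in total.

2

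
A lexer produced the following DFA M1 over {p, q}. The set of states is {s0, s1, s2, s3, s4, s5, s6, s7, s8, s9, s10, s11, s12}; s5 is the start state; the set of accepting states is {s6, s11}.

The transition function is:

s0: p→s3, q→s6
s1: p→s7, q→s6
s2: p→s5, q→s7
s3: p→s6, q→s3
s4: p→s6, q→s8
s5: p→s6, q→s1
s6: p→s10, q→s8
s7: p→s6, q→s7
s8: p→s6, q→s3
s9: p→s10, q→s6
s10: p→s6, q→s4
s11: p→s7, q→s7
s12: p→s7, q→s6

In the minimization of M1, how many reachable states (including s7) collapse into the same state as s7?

States {s0,s2,s9,s11,s12} cannot be reached from the start state, so discard them.
P0 = {s6} | {s1,s3,s4,s5,s7,s8,s10}.
Refine {s1,s3,s4,s5,s7,s8,s10} on symbol p: members go to different blocks, giving {s3,s4,s5,s7,s8,s10} and {s1}.
On input q, block {s3,s4,s5,s7,s8,s10} splits into {s3,s4,s7,s8,s10} and {s5}.
Stable partition: {s6} | {s3,s4,s7,s8,s10} | {s1} | {s5} — 4 equivalence classes.
State s7 belongs to the block {s3,s4,s7,s8,s10}, which has 5 states.

5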